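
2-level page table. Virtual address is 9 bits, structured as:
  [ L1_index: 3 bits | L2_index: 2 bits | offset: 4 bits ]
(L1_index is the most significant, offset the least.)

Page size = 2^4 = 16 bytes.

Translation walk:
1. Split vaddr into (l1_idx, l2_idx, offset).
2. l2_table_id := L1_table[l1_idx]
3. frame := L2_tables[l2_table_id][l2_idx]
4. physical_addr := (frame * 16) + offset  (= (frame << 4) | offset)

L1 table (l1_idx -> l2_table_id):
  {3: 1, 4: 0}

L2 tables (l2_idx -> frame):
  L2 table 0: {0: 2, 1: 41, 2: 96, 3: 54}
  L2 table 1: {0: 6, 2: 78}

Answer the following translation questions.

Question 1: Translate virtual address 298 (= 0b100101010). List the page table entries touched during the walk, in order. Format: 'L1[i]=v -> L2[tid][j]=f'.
Answer: L1[4]=0 -> L2[0][2]=96

Derivation:
vaddr = 298 = 0b100101010
Split: l1_idx=4, l2_idx=2, offset=10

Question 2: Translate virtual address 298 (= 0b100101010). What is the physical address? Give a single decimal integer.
Answer: 1546

Derivation:
vaddr = 298 = 0b100101010
Split: l1_idx=4, l2_idx=2, offset=10
L1[4] = 0
L2[0][2] = 96
paddr = 96 * 16 + 10 = 1546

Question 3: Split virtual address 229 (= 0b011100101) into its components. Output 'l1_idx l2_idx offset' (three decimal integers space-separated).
Answer: 3 2 5

Derivation:
vaddr = 229 = 0b011100101
  top 3 bits -> l1_idx = 3
  next 2 bits -> l2_idx = 2
  bottom 4 bits -> offset = 5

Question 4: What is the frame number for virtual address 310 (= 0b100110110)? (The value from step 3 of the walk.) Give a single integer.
vaddr = 310: l1_idx=4, l2_idx=3
L1[4] = 0; L2[0][3] = 54

Answer: 54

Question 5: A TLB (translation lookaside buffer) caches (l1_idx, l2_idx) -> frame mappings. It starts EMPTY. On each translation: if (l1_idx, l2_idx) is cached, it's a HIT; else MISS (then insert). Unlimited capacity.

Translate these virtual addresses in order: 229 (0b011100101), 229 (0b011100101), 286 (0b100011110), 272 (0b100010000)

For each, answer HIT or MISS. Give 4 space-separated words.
Answer: MISS HIT MISS HIT

Derivation:
vaddr=229: (3,2) not in TLB -> MISS, insert
vaddr=229: (3,2) in TLB -> HIT
vaddr=286: (4,1) not in TLB -> MISS, insert
vaddr=272: (4,1) in TLB -> HIT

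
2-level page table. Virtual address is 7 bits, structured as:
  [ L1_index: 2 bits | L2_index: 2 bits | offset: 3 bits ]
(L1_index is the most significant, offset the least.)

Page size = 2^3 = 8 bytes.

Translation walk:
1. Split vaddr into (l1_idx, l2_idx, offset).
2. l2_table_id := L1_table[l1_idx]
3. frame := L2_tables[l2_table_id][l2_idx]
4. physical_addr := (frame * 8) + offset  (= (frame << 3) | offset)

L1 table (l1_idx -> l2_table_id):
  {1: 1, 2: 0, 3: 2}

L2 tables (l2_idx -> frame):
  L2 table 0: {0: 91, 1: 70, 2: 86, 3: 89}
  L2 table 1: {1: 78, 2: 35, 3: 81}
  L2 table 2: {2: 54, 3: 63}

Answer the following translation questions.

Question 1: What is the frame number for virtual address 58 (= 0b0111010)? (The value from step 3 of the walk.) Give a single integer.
Answer: 81

Derivation:
vaddr = 58: l1_idx=1, l2_idx=3
L1[1] = 1; L2[1][3] = 81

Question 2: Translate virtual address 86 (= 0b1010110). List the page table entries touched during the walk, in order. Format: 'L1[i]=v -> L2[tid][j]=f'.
vaddr = 86 = 0b1010110
Split: l1_idx=2, l2_idx=2, offset=6

Answer: L1[2]=0 -> L2[0][2]=86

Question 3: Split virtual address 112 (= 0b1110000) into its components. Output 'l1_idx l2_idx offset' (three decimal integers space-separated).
vaddr = 112 = 0b1110000
  top 2 bits -> l1_idx = 3
  next 2 bits -> l2_idx = 2
  bottom 3 bits -> offset = 0

Answer: 3 2 0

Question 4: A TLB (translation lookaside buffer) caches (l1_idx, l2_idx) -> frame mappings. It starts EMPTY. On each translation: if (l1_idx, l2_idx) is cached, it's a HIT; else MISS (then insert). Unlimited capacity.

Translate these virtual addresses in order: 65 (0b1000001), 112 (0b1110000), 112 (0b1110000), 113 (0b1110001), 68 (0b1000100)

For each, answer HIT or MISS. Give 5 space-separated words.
Answer: MISS MISS HIT HIT HIT

Derivation:
vaddr=65: (2,0) not in TLB -> MISS, insert
vaddr=112: (3,2) not in TLB -> MISS, insert
vaddr=112: (3,2) in TLB -> HIT
vaddr=113: (3,2) in TLB -> HIT
vaddr=68: (2,0) in TLB -> HIT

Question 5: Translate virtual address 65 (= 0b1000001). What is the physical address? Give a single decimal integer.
vaddr = 65 = 0b1000001
Split: l1_idx=2, l2_idx=0, offset=1
L1[2] = 0
L2[0][0] = 91
paddr = 91 * 8 + 1 = 729

Answer: 729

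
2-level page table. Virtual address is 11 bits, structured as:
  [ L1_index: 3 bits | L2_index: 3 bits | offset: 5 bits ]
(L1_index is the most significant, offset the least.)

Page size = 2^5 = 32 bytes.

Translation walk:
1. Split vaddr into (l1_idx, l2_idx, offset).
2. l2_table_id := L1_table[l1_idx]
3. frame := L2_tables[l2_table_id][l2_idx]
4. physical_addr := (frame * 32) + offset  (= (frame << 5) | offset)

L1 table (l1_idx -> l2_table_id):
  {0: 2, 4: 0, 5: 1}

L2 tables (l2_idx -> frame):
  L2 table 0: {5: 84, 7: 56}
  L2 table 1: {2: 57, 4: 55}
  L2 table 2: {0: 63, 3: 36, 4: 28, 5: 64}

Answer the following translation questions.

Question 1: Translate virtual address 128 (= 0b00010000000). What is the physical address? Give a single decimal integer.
Answer: 896

Derivation:
vaddr = 128 = 0b00010000000
Split: l1_idx=0, l2_idx=4, offset=0
L1[0] = 2
L2[2][4] = 28
paddr = 28 * 32 + 0 = 896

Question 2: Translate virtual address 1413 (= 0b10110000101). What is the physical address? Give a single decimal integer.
Answer: 1765

Derivation:
vaddr = 1413 = 0b10110000101
Split: l1_idx=5, l2_idx=4, offset=5
L1[5] = 1
L2[1][4] = 55
paddr = 55 * 32 + 5 = 1765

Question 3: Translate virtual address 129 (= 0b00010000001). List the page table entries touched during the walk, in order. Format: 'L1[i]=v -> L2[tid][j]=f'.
vaddr = 129 = 0b00010000001
Split: l1_idx=0, l2_idx=4, offset=1

Answer: L1[0]=2 -> L2[2][4]=28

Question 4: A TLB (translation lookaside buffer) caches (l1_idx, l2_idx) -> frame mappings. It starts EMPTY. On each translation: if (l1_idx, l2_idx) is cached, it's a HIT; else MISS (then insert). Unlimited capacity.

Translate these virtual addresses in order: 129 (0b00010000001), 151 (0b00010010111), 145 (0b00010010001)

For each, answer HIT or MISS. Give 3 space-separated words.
vaddr=129: (0,4) not in TLB -> MISS, insert
vaddr=151: (0,4) in TLB -> HIT
vaddr=145: (0,4) in TLB -> HIT

Answer: MISS HIT HIT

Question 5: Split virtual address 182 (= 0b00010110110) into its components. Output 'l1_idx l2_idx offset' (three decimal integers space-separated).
Answer: 0 5 22

Derivation:
vaddr = 182 = 0b00010110110
  top 3 bits -> l1_idx = 0
  next 3 bits -> l2_idx = 5
  bottom 5 bits -> offset = 22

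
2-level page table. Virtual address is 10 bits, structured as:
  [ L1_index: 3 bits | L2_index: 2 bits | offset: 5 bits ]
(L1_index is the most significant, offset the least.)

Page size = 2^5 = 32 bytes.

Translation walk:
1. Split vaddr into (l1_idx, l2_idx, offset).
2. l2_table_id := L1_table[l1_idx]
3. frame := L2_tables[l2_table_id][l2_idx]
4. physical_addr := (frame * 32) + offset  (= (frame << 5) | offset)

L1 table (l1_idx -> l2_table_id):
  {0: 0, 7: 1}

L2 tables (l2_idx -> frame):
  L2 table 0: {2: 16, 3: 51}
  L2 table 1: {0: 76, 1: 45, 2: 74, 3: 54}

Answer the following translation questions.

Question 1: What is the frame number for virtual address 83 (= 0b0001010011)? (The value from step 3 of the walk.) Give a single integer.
vaddr = 83: l1_idx=0, l2_idx=2
L1[0] = 0; L2[0][2] = 16

Answer: 16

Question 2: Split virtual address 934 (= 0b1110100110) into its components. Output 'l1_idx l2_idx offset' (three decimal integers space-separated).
vaddr = 934 = 0b1110100110
  top 3 bits -> l1_idx = 7
  next 2 bits -> l2_idx = 1
  bottom 5 bits -> offset = 6

Answer: 7 1 6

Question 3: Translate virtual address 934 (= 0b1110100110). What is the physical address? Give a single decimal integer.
vaddr = 934 = 0b1110100110
Split: l1_idx=7, l2_idx=1, offset=6
L1[7] = 1
L2[1][1] = 45
paddr = 45 * 32 + 6 = 1446

Answer: 1446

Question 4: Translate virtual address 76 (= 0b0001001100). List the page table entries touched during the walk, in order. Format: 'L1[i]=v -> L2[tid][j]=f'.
Answer: L1[0]=0 -> L2[0][2]=16

Derivation:
vaddr = 76 = 0b0001001100
Split: l1_idx=0, l2_idx=2, offset=12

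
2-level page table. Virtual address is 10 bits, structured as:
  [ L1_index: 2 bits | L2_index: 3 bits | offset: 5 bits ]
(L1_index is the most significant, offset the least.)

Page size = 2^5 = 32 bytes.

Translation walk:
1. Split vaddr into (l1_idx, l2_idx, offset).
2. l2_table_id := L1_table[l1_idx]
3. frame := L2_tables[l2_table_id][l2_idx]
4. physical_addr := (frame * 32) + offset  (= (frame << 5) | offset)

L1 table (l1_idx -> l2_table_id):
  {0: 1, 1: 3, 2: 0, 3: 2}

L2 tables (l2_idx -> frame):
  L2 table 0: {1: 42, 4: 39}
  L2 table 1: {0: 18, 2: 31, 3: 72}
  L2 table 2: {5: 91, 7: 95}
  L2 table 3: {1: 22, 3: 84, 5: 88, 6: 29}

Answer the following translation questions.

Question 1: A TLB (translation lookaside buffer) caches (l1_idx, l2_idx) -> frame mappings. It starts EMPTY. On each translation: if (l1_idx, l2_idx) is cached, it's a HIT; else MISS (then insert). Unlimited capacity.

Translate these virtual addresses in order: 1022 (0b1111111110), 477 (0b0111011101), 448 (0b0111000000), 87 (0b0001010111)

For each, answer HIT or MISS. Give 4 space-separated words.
Answer: MISS MISS HIT MISS

Derivation:
vaddr=1022: (3,7) not in TLB -> MISS, insert
vaddr=477: (1,6) not in TLB -> MISS, insert
vaddr=448: (1,6) in TLB -> HIT
vaddr=87: (0,2) not in TLB -> MISS, insert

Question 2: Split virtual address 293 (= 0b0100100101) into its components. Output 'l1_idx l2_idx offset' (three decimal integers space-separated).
Answer: 1 1 5

Derivation:
vaddr = 293 = 0b0100100101
  top 2 bits -> l1_idx = 1
  next 3 bits -> l2_idx = 1
  bottom 5 bits -> offset = 5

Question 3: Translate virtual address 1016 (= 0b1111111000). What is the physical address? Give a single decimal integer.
Answer: 3064

Derivation:
vaddr = 1016 = 0b1111111000
Split: l1_idx=3, l2_idx=7, offset=24
L1[3] = 2
L2[2][7] = 95
paddr = 95 * 32 + 24 = 3064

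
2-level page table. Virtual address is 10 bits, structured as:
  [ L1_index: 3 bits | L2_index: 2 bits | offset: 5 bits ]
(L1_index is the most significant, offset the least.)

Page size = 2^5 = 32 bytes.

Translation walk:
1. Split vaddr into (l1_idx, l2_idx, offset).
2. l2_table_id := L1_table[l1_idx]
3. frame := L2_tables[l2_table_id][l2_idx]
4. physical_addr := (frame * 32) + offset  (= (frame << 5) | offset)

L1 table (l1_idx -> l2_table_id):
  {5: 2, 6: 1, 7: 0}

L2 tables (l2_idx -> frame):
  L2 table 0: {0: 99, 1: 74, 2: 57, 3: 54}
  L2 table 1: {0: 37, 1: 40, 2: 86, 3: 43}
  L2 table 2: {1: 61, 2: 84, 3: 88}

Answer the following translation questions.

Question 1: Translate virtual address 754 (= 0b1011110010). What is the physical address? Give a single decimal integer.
vaddr = 754 = 0b1011110010
Split: l1_idx=5, l2_idx=3, offset=18
L1[5] = 2
L2[2][3] = 88
paddr = 88 * 32 + 18 = 2834

Answer: 2834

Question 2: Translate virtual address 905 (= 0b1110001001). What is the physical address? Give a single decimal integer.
vaddr = 905 = 0b1110001001
Split: l1_idx=7, l2_idx=0, offset=9
L1[7] = 0
L2[0][0] = 99
paddr = 99 * 32 + 9 = 3177

Answer: 3177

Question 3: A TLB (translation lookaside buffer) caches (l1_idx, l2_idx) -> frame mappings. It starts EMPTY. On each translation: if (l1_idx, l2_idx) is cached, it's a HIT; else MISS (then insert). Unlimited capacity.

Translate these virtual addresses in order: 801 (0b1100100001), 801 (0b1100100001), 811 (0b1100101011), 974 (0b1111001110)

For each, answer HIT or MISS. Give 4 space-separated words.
Answer: MISS HIT HIT MISS

Derivation:
vaddr=801: (6,1) not in TLB -> MISS, insert
vaddr=801: (6,1) in TLB -> HIT
vaddr=811: (6,1) in TLB -> HIT
vaddr=974: (7,2) not in TLB -> MISS, insert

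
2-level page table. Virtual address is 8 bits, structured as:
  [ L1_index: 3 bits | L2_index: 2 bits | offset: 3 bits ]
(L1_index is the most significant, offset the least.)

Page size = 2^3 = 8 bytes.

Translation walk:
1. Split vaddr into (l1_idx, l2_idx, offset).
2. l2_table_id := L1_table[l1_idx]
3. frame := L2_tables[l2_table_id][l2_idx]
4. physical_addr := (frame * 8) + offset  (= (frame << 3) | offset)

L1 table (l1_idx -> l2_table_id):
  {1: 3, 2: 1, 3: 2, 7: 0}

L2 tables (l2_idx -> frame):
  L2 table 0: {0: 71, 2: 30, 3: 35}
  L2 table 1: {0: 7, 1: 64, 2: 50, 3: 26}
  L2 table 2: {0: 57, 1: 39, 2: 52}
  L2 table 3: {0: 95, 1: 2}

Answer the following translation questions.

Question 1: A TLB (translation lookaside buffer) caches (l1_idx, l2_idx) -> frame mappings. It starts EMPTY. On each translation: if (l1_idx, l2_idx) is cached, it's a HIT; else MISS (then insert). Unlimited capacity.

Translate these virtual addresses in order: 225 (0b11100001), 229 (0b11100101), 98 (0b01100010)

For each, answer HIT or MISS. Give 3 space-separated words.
vaddr=225: (7,0) not in TLB -> MISS, insert
vaddr=229: (7,0) in TLB -> HIT
vaddr=98: (3,0) not in TLB -> MISS, insert

Answer: MISS HIT MISS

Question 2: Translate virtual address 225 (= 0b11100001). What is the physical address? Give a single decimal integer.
vaddr = 225 = 0b11100001
Split: l1_idx=7, l2_idx=0, offset=1
L1[7] = 0
L2[0][0] = 71
paddr = 71 * 8 + 1 = 569

Answer: 569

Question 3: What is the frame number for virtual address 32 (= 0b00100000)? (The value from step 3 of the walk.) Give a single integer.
vaddr = 32: l1_idx=1, l2_idx=0
L1[1] = 3; L2[3][0] = 95

Answer: 95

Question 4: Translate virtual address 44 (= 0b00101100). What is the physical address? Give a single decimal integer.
vaddr = 44 = 0b00101100
Split: l1_idx=1, l2_idx=1, offset=4
L1[1] = 3
L2[3][1] = 2
paddr = 2 * 8 + 4 = 20

Answer: 20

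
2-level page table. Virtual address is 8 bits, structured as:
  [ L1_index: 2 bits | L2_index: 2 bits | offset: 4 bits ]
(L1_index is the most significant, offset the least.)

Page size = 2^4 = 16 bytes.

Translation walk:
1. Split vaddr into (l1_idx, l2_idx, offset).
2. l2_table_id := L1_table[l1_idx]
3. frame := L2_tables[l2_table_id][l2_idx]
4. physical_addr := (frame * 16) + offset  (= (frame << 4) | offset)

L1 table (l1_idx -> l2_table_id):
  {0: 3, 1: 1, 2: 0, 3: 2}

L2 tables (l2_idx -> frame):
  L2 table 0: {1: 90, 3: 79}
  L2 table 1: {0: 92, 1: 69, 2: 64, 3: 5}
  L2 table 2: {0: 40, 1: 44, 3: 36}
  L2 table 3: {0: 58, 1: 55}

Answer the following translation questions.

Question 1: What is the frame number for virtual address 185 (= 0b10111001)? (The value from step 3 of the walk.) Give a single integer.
vaddr = 185: l1_idx=2, l2_idx=3
L1[2] = 0; L2[0][3] = 79

Answer: 79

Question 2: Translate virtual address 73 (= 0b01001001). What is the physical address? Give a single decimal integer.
Answer: 1481

Derivation:
vaddr = 73 = 0b01001001
Split: l1_idx=1, l2_idx=0, offset=9
L1[1] = 1
L2[1][0] = 92
paddr = 92 * 16 + 9 = 1481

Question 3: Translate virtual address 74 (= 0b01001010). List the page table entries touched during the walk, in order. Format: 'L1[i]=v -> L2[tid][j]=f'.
Answer: L1[1]=1 -> L2[1][0]=92

Derivation:
vaddr = 74 = 0b01001010
Split: l1_idx=1, l2_idx=0, offset=10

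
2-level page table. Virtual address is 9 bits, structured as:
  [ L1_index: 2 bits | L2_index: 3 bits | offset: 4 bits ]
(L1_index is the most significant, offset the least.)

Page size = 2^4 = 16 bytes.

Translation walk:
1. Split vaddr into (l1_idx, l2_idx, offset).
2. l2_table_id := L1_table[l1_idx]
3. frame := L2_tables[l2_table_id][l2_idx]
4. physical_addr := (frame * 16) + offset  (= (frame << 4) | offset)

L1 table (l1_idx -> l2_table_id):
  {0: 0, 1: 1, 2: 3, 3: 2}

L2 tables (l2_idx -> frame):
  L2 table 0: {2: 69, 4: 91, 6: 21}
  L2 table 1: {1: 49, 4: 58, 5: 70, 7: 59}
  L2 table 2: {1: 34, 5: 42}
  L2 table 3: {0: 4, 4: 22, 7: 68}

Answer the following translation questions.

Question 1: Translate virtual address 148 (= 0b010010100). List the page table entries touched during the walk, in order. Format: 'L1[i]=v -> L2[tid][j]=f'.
Answer: L1[1]=1 -> L2[1][1]=49

Derivation:
vaddr = 148 = 0b010010100
Split: l1_idx=1, l2_idx=1, offset=4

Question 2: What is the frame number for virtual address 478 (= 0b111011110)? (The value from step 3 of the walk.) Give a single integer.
Answer: 42

Derivation:
vaddr = 478: l1_idx=3, l2_idx=5
L1[3] = 2; L2[2][5] = 42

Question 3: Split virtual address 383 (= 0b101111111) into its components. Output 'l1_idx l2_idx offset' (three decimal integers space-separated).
vaddr = 383 = 0b101111111
  top 2 bits -> l1_idx = 2
  next 3 bits -> l2_idx = 7
  bottom 4 bits -> offset = 15

Answer: 2 7 15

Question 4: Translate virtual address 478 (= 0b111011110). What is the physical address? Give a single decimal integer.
Answer: 686

Derivation:
vaddr = 478 = 0b111011110
Split: l1_idx=3, l2_idx=5, offset=14
L1[3] = 2
L2[2][5] = 42
paddr = 42 * 16 + 14 = 686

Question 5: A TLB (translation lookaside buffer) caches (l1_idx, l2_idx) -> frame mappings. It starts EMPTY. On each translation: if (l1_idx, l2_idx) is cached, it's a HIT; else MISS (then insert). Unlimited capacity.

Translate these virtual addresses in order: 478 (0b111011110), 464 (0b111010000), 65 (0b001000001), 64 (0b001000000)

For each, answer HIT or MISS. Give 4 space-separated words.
Answer: MISS HIT MISS HIT

Derivation:
vaddr=478: (3,5) not in TLB -> MISS, insert
vaddr=464: (3,5) in TLB -> HIT
vaddr=65: (0,4) not in TLB -> MISS, insert
vaddr=64: (0,4) in TLB -> HIT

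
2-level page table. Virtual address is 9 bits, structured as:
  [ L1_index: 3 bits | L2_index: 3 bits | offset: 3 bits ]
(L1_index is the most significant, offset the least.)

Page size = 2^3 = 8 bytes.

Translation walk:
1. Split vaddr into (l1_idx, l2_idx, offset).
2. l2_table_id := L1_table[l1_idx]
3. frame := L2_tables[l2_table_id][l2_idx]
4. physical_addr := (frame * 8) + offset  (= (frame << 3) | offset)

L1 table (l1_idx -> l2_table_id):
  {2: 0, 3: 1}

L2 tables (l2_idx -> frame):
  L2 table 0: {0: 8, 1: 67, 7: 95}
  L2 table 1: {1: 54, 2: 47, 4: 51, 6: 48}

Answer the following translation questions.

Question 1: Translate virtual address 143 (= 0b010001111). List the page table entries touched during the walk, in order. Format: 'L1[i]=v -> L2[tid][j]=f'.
vaddr = 143 = 0b010001111
Split: l1_idx=2, l2_idx=1, offset=7

Answer: L1[2]=0 -> L2[0][1]=67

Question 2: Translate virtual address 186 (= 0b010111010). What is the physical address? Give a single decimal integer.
Answer: 762

Derivation:
vaddr = 186 = 0b010111010
Split: l1_idx=2, l2_idx=7, offset=2
L1[2] = 0
L2[0][7] = 95
paddr = 95 * 8 + 2 = 762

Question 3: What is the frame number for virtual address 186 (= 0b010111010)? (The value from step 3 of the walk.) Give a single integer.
vaddr = 186: l1_idx=2, l2_idx=7
L1[2] = 0; L2[0][7] = 95

Answer: 95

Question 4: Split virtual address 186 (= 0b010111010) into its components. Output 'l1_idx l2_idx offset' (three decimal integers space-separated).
Answer: 2 7 2

Derivation:
vaddr = 186 = 0b010111010
  top 3 bits -> l1_idx = 2
  next 3 bits -> l2_idx = 7
  bottom 3 bits -> offset = 2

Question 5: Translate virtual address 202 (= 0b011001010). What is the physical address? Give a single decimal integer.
Answer: 434

Derivation:
vaddr = 202 = 0b011001010
Split: l1_idx=3, l2_idx=1, offset=2
L1[3] = 1
L2[1][1] = 54
paddr = 54 * 8 + 2 = 434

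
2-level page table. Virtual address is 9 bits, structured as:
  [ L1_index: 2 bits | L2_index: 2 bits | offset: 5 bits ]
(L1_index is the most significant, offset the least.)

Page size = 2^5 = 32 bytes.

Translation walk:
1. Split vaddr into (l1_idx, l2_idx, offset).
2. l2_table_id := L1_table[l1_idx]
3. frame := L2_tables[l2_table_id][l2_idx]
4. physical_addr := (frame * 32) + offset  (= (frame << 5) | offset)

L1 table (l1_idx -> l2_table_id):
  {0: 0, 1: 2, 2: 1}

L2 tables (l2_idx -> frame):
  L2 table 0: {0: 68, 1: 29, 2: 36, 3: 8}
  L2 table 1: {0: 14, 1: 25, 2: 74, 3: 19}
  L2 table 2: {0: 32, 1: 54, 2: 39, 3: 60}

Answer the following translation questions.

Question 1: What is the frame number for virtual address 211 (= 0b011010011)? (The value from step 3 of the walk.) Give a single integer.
vaddr = 211: l1_idx=1, l2_idx=2
L1[1] = 2; L2[2][2] = 39

Answer: 39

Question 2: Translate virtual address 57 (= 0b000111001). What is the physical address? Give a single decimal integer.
Answer: 953

Derivation:
vaddr = 57 = 0b000111001
Split: l1_idx=0, l2_idx=1, offset=25
L1[0] = 0
L2[0][1] = 29
paddr = 29 * 32 + 25 = 953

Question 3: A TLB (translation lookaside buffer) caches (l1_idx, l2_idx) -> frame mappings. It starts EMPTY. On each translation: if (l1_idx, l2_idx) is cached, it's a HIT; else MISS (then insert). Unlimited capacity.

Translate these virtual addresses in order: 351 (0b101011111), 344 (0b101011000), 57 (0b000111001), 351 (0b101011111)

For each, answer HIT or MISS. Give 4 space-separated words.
Answer: MISS HIT MISS HIT

Derivation:
vaddr=351: (2,2) not in TLB -> MISS, insert
vaddr=344: (2,2) in TLB -> HIT
vaddr=57: (0,1) not in TLB -> MISS, insert
vaddr=351: (2,2) in TLB -> HIT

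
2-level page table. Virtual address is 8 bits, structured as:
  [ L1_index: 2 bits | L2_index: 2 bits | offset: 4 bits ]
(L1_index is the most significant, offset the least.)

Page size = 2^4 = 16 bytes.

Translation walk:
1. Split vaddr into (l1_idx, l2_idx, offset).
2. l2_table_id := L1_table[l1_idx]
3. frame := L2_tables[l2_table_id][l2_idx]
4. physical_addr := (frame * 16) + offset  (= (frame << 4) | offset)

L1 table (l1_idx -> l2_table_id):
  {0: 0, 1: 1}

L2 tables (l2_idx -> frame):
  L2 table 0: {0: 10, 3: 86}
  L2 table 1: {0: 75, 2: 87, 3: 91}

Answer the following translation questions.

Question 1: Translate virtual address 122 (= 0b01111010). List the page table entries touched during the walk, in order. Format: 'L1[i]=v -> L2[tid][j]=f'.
vaddr = 122 = 0b01111010
Split: l1_idx=1, l2_idx=3, offset=10

Answer: L1[1]=1 -> L2[1][3]=91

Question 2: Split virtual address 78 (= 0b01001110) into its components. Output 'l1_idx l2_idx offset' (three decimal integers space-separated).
Answer: 1 0 14

Derivation:
vaddr = 78 = 0b01001110
  top 2 bits -> l1_idx = 1
  next 2 bits -> l2_idx = 0
  bottom 4 bits -> offset = 14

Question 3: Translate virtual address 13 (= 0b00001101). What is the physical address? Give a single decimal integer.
Answer: 173

Derivation:
vaddr = 13 = 0b00001101
Split: l1_idx=0, l2_idx=0, offset=13
L1[0] = 0
L2[0][0] = 10
paddr = 10 * 16 + 13 = 173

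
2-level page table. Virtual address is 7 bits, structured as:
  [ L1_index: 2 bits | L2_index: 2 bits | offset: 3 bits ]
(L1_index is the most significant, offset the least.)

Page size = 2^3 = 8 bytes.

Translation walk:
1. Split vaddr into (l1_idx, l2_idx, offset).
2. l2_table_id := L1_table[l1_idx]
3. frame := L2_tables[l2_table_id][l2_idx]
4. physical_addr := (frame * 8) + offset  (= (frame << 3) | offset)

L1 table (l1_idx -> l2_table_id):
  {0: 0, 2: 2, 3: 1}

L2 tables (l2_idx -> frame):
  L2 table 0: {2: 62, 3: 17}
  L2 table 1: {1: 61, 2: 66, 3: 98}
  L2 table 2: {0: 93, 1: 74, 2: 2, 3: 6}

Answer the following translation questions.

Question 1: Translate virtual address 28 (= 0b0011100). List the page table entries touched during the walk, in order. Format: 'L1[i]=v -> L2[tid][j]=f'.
Answer: L1[0]=0 -> L2[0][3]=17

Derivation:
vaddr = 28 = 0b0011100
Split: l1_idx=0, l2_idx=3, offset=4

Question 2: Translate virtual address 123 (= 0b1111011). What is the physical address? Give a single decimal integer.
vaddr = 123 = 0b1111011
Split: l1_idx=3, l2_idx=3, offset=3
L1[3] = 1
L2[1][3] = 98
paddr = 98 * 8 + 3 = 787

Answer: 787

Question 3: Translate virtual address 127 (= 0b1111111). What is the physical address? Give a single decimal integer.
vaddr = 127 = 0b1111111
Split: l1_idx=3, l2_idx=3, offset=7
L1[3] = 1
L2[1][3] = 98
paddr = 98 * 8 + 7 = 791

Answer: 791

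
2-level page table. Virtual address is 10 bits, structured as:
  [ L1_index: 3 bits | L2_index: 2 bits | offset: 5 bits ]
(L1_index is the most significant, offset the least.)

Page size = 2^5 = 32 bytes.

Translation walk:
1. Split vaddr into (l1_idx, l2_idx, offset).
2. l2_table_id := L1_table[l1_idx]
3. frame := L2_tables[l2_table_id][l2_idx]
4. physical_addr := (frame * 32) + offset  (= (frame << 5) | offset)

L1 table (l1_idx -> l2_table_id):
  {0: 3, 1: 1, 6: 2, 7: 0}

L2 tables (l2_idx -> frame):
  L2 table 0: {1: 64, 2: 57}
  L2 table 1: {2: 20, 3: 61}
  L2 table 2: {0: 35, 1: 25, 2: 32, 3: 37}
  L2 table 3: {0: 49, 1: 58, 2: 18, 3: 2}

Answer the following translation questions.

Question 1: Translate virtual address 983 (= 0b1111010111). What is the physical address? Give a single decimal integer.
vaddr = 983 = 0b1111010111
Split: l1_idx=7, l2_idx=2, offset=23
L1[7] = 0
L2[0][2] = 57
paddr = 57 * 32 + 23 = 1847

Answer: 1847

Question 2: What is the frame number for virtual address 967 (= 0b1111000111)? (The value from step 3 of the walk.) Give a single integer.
vaddr = 967: l1_idx=7, l2_idx=2
L1[7] = 0; L2[0][2] = 57

Answer: 57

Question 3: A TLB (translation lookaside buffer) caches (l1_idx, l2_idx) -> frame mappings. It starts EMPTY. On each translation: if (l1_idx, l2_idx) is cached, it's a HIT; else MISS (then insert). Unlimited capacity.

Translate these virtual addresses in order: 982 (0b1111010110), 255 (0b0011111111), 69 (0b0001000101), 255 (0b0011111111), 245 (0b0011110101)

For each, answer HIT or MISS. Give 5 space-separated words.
vaddr=982: (7,2) not in TLB -> MISS, insert
vaddr=255: (1,3) not in TLB -> MISS, insert
vaddr=69: (0,2) not in TLB -> MISS, insert
vaddr=255: (1,3) in TLB -> HIT
vaddr=245: (1,3) in TLB -> HIT

Answer: MISS MISS MISS HIT HIT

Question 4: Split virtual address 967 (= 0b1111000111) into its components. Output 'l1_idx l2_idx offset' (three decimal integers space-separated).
Answer: 7 2 7

Derivation:
vaddr = 967 = 0b1111000111
  top 3 bits -> l1_idx = 7
  next 2 bits -> l2_idx = 2
  bottom 5 bits -> offset = 7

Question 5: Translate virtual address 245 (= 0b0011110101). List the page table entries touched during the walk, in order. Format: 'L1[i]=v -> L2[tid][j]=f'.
vaddr = 245 = 0b0011110101
Split: l1_idx=1, l2_idx=3, offset=21

Answer: L1[1]=1 -> L2[1][3]=61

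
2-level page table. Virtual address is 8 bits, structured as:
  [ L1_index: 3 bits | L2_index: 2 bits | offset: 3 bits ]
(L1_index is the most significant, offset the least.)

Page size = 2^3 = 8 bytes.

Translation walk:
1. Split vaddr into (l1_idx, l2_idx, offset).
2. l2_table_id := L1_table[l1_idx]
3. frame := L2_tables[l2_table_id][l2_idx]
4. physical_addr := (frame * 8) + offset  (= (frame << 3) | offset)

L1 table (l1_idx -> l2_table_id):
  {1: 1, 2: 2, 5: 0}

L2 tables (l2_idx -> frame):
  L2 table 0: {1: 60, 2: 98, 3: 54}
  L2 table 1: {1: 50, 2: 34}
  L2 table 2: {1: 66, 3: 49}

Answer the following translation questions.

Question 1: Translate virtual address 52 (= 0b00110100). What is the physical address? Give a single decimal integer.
Answer: 276

Derivation:
vaddr = 52 = 0b00110100
Split: l1_idx=1, l2_idx=2, offset=4
L1[1] = 1
L2[1][2] = 34
paddr = 34 * 8 + 4 = 276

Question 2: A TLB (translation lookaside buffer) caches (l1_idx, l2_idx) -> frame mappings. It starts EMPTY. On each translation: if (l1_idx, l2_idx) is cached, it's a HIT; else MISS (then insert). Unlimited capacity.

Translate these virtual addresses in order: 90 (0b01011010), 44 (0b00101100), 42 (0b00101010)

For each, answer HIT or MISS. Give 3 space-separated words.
Answer: MISS MISS HIT

Derivation:
vaddr=90: (2,3) not in TLB -> MISS, insert
vaddr=44: (1,1) not in TLB -> MISS, insert
vaddr=42: (1,1) in TLB -> HIT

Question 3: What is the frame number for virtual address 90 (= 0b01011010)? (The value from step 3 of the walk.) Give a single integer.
Answer: 49

Derivation:
vaddr = 90: l1_idx=2, l2_idx=3
L1[2] = 2; L2[2][3] = 49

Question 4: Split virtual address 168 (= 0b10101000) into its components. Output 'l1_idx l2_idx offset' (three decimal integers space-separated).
vaddr = 168 = 0b10101000
  top 3 bits -> l1_idx = 5
  next 2 bits -> l2_idx = 1
  bottom 3 bits -> offset = 0

Answer: 5 1 0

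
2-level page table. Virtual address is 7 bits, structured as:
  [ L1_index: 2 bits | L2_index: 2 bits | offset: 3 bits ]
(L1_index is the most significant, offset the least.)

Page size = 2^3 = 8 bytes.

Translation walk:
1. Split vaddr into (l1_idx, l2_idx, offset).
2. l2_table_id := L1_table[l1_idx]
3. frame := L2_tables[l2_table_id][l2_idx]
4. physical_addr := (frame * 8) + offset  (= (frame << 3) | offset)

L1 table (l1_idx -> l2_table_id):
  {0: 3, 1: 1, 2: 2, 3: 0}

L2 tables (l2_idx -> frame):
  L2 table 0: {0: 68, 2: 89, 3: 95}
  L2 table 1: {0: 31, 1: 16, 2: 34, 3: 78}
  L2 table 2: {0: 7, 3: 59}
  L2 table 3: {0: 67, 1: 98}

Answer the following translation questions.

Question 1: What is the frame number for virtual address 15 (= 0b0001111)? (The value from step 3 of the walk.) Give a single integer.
Answer: 98

Derivation:
vaddr = 15: l1_idx=0, l2_idx=1
L1[0] = 3; L2[3][1] = 98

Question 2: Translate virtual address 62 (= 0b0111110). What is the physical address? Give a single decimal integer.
vaddr = 62 = 0b0111110
Split: l1_idx=1, l2_idx=3, offset=6
L1[1] = 1
L2[1][3] = 78
paddr = 78 * 8 + 6 = 630

Answer: 630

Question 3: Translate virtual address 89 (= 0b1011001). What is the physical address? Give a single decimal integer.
Answer: 473

Derivation:
vaddr = 89 = 0b1011001
Split: l1_idx=2, l2_idx=3, offset=1
L1[2] = 2
L2[2][3] = 59
paddr = 59 * 8 + 1 = 473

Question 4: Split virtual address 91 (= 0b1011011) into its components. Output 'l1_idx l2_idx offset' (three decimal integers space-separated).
vaddr = 91 = 0b1011011
  top 2 bits -> l1_idx = 2
  next 2 bits -> l2_idx = 3
  bottom 3 bits -> offset = 3

Answer: 2 3 3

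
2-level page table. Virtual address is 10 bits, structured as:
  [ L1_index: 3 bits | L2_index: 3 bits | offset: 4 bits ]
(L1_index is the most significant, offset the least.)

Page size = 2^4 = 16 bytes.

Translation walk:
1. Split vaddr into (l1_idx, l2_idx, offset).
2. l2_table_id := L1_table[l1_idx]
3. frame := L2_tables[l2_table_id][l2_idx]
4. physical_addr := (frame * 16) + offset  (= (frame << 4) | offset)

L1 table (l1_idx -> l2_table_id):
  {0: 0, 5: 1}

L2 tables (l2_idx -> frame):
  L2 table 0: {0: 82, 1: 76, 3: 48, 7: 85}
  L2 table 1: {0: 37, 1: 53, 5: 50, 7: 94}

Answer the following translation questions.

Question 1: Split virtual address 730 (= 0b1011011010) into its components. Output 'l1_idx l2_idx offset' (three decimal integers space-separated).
Answer: 5 5 10

Derivation:
vaddr = 730 = 0b1011011010
  top 3 bits -> l1_idx = 5
  next 3 bits -> l2_idx = 5
  bottom 4 bits -> offset = 10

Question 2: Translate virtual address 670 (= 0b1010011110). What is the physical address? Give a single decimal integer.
vaddr = 670 = 0b1010011110
Split: l1_idx=5, l2_idx=1, offset=14
L1[5] = 1
L2[1][1] = 53
paddr = 53 * 16 + 14 = 862

Answer: 862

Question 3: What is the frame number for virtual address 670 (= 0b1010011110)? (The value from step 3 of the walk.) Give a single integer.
vaddr = 670: l1_idx=5, l2_idx=1
L1[5] = 1; L2[1][1] = 53

Answer: 53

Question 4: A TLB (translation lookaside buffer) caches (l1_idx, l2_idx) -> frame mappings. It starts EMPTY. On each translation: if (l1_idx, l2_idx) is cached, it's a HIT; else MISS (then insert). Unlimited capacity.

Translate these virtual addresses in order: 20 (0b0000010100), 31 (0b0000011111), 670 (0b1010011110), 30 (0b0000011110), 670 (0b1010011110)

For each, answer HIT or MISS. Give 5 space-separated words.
vaddr=20: (0,1) not in TLB -> MISS, insert
vaddr=31: (0,1) in TLB -> HIT
vaddr=670: (5,1) not in TLB -> MISS, insert
vaddr=30: (0,1) in TLB -> HIT
vaddr=670: (5,1) in TLB -> HIT

Answer: MISS HIT MISS HIT HIT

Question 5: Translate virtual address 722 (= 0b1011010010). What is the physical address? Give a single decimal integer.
Answer: 802

Derivation:
vaddr = 722 = 0b1011010010
Split: l1_idx=5, l2_idx=5, offset=2
L1[5] = 1
L2[1][5] = 50
paddr = 50 * 16 + 2 = 802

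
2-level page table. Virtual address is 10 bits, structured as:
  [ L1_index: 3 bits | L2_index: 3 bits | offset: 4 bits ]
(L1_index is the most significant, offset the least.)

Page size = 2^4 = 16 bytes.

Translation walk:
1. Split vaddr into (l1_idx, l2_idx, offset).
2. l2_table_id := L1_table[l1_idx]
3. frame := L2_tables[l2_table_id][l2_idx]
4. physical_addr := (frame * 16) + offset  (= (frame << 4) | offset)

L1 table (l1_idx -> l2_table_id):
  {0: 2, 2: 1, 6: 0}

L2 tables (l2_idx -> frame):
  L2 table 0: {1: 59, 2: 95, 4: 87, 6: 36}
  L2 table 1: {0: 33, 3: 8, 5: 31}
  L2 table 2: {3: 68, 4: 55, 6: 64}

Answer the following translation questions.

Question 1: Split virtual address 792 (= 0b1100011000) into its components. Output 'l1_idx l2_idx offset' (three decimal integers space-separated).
vaddr = 792 = 0b1100011000
  top 3 bits -> l1_idx = 6
  next 3 bits -> l2_idx = 1
  bottom 4 bits -> offset = 8

Answer: 6 1 8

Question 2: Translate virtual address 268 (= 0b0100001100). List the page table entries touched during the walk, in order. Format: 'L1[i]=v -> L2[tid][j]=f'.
vaddr = 268 = 0b0100001100
Split: l1_idx=2, l2_idx=0, offset=12

Answer: L1[2]=1 -> L2[1][0]=33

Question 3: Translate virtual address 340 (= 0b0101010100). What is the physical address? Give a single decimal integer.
vaddr = 340 = 0b0101010100
Split: l1_idx=2, l2_idx=5, offset=4
L1[2] = 1
L2[1][5] = 31
paddr = 31 * 16 + 4 = 500

Answer: 500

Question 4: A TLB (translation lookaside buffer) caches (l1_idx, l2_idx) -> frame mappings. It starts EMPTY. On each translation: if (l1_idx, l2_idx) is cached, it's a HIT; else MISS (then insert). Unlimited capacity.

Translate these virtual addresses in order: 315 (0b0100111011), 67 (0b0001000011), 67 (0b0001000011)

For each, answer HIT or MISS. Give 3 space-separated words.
Answer: MISS MISS HIT

Derivation:
vaddr=315: (2,3) not in TLB -> MISS, insert
vaddr=67: (0,4) not in TLB -> MISS, insert
vaddr=67: (0,4) in TLB -> HIT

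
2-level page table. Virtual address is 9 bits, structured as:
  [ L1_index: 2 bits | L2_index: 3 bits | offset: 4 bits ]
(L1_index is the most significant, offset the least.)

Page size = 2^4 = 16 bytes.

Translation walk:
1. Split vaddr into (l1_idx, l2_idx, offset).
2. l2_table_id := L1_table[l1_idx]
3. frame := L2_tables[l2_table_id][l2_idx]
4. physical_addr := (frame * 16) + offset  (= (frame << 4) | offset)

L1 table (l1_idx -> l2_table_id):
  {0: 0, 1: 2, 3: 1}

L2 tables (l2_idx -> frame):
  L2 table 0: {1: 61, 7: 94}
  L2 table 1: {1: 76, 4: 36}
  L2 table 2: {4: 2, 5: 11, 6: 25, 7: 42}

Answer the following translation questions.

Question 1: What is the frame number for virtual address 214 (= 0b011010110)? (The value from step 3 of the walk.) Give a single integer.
Answer: 11

Derivation:
vaddr = 214: l1_idx=1, l2_idx=5
L1[1] = 2; L2[2][5] = 11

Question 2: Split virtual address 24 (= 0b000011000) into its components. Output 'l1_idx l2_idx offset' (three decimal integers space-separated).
Answer: 0 1 8

Derivation:
vaddr = 24 = 0b000011000
  top 2 bits -> l1_idx = 0
  next 3 bits -> l2_idx = 1
  bottom 4 bits -> offset = 8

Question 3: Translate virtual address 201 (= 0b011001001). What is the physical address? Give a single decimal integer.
Answer: 41

Derivation:
vaddr = 201 = 0b011001001
Split: l1_idx=1, l2_idx=4, offset=9
L1[1] = 2
L2[2][4] = 2
paddr = 2 * 16 + 9 = 41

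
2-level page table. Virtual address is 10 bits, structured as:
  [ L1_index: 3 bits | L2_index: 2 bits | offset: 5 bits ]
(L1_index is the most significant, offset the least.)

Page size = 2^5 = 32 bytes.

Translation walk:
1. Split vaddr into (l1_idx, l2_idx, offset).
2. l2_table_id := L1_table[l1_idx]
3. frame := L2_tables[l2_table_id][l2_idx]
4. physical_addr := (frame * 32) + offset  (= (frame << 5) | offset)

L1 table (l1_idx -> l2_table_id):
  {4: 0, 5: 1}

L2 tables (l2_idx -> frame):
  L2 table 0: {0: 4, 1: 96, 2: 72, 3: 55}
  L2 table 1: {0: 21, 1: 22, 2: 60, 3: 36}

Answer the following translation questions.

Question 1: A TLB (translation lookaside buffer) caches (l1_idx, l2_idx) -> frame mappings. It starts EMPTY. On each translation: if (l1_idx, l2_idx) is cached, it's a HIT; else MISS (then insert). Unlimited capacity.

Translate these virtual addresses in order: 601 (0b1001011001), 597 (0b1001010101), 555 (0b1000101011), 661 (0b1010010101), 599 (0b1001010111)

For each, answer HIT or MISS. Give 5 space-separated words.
Answer: MISS HIT MISS MISS HIT

Derivation:
vaddr=601: (4,2) not in TLB -> MISS, insert
vaddr=597: (4,2) in TLB -> HIT
vaddr=555: (4,1) not in TLB -> MISS, insert
vaddr=661: (5,0) not in TLB -> MISS, insert
vaddr=599: (4,2) in TLB -> HIT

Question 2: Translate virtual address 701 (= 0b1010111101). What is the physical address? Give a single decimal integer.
Answer: 733

Derivation:
vaddr = 701 = 0b1010111101
Split: l1_idx=5, l2_idx=1, offset=29
L1[5] = 1
L2[1][1] = 22
paddr = 22 * 32 + 29 = 733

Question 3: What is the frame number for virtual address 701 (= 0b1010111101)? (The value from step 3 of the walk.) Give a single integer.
Answer: 22

Derivation:
vaddr = 701: l1_idx=5, l2_idx=1
L1[5] = 1; L2[1][1] = 22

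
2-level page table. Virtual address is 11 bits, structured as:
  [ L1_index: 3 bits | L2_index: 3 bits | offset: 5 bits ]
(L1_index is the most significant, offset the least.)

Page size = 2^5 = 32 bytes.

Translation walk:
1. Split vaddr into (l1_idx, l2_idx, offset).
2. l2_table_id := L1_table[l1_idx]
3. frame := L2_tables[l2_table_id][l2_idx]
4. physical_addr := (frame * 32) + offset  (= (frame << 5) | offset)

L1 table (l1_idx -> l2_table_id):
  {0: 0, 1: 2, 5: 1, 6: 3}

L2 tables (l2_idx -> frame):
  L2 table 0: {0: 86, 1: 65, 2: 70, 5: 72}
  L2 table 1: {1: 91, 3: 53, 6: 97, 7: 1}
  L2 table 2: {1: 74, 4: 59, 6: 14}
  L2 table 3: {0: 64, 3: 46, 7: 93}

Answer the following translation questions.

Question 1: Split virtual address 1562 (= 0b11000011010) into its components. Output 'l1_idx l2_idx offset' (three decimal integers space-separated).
vaddr = 1562 = 0b11000011010
  top 3 bits -> l1_idx = 6
  next 3 bits -> l2_idx = 0
  bottom 5 bits -> offset = 26

Answer: 6 0 26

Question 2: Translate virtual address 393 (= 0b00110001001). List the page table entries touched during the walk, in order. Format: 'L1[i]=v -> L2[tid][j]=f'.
vaddr = 393 = 0b00110001001
Split: l1_idx=1, l2_idx=4, offset=9

Answer: L1[1]=2 -> L2[2][4]=59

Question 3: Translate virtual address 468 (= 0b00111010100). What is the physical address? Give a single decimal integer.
Answer: 468

Derivation:
vaddr = 468 = 0b00111010100
Split: l1_idx=1, l2_idx=6, offset=20
L1[1] = 2
L2[2][6] = 14
paddr = 14 * 32 + 20 = 468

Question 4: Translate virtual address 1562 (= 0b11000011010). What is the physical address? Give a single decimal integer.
Answer: 2074

Derivation:
vaddr = 1562 = 0b11000011010
Split: l1_idx=6, l2_idx=0, offset=26
L1[6] = 3
L2[3][0] = 64
paddr = 64 * 32 + 26 = 2074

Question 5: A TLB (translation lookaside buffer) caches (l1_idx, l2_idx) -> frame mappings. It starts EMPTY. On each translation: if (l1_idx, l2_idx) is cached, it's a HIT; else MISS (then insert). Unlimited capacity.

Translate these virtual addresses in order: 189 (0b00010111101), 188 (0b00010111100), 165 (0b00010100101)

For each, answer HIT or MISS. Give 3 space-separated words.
vaddr=189: (0,5) not in TLB -> MISS, insert
vaddr=188: (0,5) in TLB -> HIT
vaddr=165: (0,5) in TLB -> HIT

Answer: MISS HIT HIT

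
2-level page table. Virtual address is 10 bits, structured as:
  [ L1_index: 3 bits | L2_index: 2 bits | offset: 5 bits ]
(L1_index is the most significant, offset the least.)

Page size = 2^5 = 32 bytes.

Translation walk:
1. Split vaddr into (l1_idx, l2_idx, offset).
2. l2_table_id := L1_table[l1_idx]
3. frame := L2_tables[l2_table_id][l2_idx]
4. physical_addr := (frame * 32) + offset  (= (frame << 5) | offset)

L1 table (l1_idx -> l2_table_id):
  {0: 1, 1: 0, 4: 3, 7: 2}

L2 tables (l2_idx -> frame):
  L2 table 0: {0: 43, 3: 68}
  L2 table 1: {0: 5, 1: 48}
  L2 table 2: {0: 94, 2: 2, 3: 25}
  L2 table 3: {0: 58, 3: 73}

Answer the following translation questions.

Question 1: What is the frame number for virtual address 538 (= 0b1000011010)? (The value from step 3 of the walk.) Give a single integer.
Answer: 58

Derivation:
vaddr = 538: l1_idx=4, l2_idx=0
L1[4] = 3; L2[3][0] = 58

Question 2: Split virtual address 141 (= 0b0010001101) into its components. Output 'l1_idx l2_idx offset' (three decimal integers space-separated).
Answer: 1 0 13

Derivation:
vaddr = 141 = 0b0010001101
  top 3 bits -> l1_idx = 1
  next 2 bits -> l2_idx = 0
  bottom 5 bits -> offset = 13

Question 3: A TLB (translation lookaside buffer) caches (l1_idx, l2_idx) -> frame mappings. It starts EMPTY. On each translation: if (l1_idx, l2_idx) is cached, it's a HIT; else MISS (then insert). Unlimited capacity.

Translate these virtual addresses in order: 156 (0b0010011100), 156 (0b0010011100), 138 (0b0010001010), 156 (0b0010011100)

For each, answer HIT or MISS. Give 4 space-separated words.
Answer: MISS HIT HIT HIT

Derivation:
vaddr=156: (1,0) not in TLB -> MISS, insert
vaddr=156: (1,0) in TLB -> HIT
vaddr=138: (1,0) in TLB -> HIT
vaddr=156: (1,0) in TLB -> HIT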